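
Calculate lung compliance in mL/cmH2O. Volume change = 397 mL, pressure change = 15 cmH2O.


C = dV / dP
C = 397 / 15
C = 26.47 mL/cmH2O


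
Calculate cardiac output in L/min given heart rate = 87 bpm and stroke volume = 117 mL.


CO = HR * SV
CO = 87 * 117 / 1000
CO = 10.18 L/min


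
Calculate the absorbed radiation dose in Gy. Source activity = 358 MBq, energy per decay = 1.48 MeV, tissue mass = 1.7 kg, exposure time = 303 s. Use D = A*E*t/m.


A = 358 MBq = 3.5800e+08 Bq
E = 1.48 MeV = 2.37096e-13 J
D = A*E*t/m = 3.5800e+08*2.37096e-13*303/1.7
D = 0.01513 Gy


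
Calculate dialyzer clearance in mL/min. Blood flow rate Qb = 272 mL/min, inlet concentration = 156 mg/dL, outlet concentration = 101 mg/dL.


K = Qb * (Cb_in - Cb_out) / Cb_in
K = 272 * (156 - 101) / 156
K = 95.9 mL/min


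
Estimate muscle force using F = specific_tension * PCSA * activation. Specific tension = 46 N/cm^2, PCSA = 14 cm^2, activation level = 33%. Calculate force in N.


F = sigma * PCSA * activation
F = 46 * 14 * 0.33
F = 212.5 N


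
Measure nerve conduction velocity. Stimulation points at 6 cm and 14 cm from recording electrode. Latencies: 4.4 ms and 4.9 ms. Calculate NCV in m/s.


Distance = (14 - 6) / 100 = 0.08 m
dt = (4.9 - 4.4) / 1000 = 5.0000e-04 s
NCV = dist / dt = 160 m/s


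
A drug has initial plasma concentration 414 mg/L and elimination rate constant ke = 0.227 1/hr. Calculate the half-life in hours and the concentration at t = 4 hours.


t_half = ln(2) / ke = 0.693147 / 0.227 = 3.054 hr
C(t) = C0 * exp(-ke*t) = 414 * exp(-0.227*4)
C(4) = 167 mg/L


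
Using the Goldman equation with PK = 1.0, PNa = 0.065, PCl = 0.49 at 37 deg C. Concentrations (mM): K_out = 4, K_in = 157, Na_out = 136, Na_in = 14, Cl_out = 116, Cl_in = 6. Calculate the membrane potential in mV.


Vm = (RT/F)*ln((PK*Ko + PNa*Nao + PCl*Cli)/(PK*Ki + PNa*Nai + PCl*Clo))
Numer = 15.78, Denom = 214.75
Vm = -69.77 mV


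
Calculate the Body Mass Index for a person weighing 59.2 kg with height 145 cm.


BMI = weight / height^2
height = 145 cm = 1.45 m
BMI = 59.2 / 1.45^2
BMI = 28.16 kg/m^2


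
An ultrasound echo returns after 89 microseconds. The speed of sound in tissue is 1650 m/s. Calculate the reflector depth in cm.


depth = c * t / 2
t = 89 us = 8.9000e-05 s
depth = 1650 * 8.9000e-05 / 2
depth = 0.073425 m = 7.3425 cm


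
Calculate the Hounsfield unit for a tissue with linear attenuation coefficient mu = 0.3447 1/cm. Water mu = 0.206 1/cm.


HU = ((mu_tissue - mu_water) / mu_water) * 1000
HU = ((0.3447 - 0.206) / 0.206) * 1000
HU = 673.3


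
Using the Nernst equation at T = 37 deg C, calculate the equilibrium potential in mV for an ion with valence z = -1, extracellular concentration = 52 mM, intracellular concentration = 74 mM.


E = (RT/(zF)) * ln(C_out/C_in)
T = 37 + 273.15 = 310.15 K
E = (8.314 * 310.15 / (-1 * 96485)) * ln(52/74)
E = 9.429 mV


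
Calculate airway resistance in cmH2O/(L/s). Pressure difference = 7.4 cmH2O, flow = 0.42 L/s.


R = dP / flow
R = 7.4 / 0.42
R = 17.62 cmH2O/(L/s)


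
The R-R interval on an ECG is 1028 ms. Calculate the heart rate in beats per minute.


HR = 60 / RR_interval(s)
RR = 1028 ms = 1.028 s
HR = 60 / 1.028 = 58.37 bpm


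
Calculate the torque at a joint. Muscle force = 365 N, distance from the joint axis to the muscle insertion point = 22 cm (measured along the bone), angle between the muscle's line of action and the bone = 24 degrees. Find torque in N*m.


Torque = F * d * sin(theta)   (moment arm = d*sin(theta))
d = 22 cm = 0.22 m
Torque = 365 * 0.22 * sin(24)
Torque = 32.66 N*m


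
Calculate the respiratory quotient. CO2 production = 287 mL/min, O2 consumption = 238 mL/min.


RQ = VCO2 / VO2
RQ = 287 / 238
RQ = 1.206


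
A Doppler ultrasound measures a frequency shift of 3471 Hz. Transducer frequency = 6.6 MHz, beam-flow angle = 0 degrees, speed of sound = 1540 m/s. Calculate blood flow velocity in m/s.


v = fd * c / (2 * f0 * cos(theta))
v = 3471 * 1540 / (2 * 6.6000e+06 * cos(0))
v = 0.4049 m/s


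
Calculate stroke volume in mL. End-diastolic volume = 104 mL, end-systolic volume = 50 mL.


SV = EDV - ESV
SV = 104 - 50
SV = 54 mL


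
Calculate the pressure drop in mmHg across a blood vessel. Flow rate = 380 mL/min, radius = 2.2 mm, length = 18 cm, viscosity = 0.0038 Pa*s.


dP = 8*mu*L*Q / (pi*r^4)
Q = 380 mL/min = 6.33333e-06 m^3/s
dP = 470.91 Pa = 470.91 / 133.322 mmHg = 3.532 mmHg


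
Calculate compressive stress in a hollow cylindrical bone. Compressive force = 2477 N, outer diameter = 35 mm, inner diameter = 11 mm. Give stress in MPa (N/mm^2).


A = pi*(r_o^2 - r_i^2)
r_o = 17.5 mm, r_i = 5.5 mm
A = 867.08 mm^2
sigma = F/A = 2477 / 867.08
sigma = 2.857 MPa


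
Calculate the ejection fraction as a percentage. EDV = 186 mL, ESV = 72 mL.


SV = EDV - ESV = 186 - 72 = 114 mL
EF = SV/EDV * 100 = 114/186 * 100
EF = 61.29%


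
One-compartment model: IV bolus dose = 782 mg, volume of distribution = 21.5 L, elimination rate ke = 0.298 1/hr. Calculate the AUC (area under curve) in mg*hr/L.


C0 = Dose/Vd = 782/21.5 = 36.3721 mg/L
AUC = C0/ke = 36.3721/0.298
AUC = 122.1 mg*hr/L


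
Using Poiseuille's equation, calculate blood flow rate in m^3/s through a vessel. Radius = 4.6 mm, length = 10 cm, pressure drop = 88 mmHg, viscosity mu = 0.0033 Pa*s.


Q = pi*r^4*dP / (8*mu*L)
r = 0.0046 m, L = 0.1 m
dP = 88 mmHg = 11732.336 Pa
Q = 0.006251 m^3/s


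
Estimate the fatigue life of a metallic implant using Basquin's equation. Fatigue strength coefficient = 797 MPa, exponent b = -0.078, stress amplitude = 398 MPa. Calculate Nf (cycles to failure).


sigma_a = sigma_f' * (2Nf)^b
2Nf = (sigma_a/sigma_f')^(1/b)
2Nf = (398/797)^(1/-0.078)
2Nf = 7351.0496
Nf = 3676


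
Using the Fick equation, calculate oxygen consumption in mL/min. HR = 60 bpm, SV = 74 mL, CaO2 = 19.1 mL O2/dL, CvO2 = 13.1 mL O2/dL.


CO = HR*SV = 60*74/1000 = 4.44 L/min
a-v O2 diff = 19.1 - 13.1 = 6 mL/dL
VO2 = CO * (CaO2-CvO2) * 10 dL/L
VO2 = 4.44 * 6 * 10
VO2 = 266.4 mL/min


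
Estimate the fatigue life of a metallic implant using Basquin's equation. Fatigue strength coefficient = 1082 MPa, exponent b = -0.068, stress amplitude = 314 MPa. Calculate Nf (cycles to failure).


sigma_a = sigma_f' * (2Nf)^b
2Nf = (sigma_a/sigma_f')^(1/b)
2Nf = (314/1082)^(1/-0.068)
2Nf = 79695809
Nf = 3.9848e+07


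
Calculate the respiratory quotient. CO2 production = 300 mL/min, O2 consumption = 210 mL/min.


RQ = VCO2 / VO2
RQ = 300 / 210
RQ = 1.429


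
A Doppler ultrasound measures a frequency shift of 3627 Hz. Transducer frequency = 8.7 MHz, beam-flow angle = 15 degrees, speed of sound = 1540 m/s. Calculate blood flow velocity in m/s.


v = fd * c / (2 * f0 * cos(theta))
v = 3627 * 1540 / (2 * 8.7000e+06 * cos(15))
v = 0.3323 m/s


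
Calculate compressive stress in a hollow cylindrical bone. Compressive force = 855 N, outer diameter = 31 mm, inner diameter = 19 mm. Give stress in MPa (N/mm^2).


A = pi*(r_o^2 - r_i^2)
r_o = 15.5 mm, r_i = 9.5 mm
A = 471.239 mm^2
sigma = F/A = 855 / 471.239
sigma = 1.814 MPa


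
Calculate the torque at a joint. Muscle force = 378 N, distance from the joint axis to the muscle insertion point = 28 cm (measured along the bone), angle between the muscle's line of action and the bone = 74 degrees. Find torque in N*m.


Torque = F * d * sin(theta)   (moment arm = d*sin(theta))
d = 28 cm = 0.28 m
Torque = 378 * 0.28 * sin(74)
Torque = 101.7 N*m


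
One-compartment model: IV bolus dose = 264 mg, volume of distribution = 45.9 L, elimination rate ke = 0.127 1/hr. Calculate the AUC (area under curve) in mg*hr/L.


C0 = Dose/Vd = 264/45.9 = 5.75163 mg/L
AUC = C0/ke = 5.75163/0.127
AUC = 45.29 mg*hr/L


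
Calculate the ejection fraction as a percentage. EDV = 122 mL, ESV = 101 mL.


SV = EDV - ESV = 122 - 101 = 21 mL
EF = SV/EDV * 100 = 21/122 * 100
EF = 17.21%


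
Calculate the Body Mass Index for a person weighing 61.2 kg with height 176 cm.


BMI = weight / height^2
height = 176 cm = 1.76 m
BMI = 61.2 / 1.76^2
BMI = 19.76 kg/m^2


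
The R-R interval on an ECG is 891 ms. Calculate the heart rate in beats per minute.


HR = 60 / RR_interval(s)
RR = 891 ms = 0.891 s
HR = 60 / 0.891 = 67.34 bpm


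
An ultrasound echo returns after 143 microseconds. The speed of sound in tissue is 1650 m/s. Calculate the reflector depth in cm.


depth = c * t / 2
t = 143 us = 1.4300e-04 s
depth = 1650 * 1.4300e-04 / 2
depth = 0.117975 m = 11.7975 cm


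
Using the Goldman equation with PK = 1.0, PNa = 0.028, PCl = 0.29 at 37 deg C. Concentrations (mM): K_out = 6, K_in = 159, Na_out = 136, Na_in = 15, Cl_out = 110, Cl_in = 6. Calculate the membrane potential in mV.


Vm = (RT/F)*ln((PK*Ko + PNa*Nao + PCl*Cli)/(PK*Ki + PNa*Nai + PCl*Clo))
Numer = 11.548, Denom = 191.32
Vm = -75.03 mV


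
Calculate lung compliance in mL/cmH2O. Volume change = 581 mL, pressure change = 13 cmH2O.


C = dV / dP
C = 581 / 13
C = 44.69 mL/cmH2O


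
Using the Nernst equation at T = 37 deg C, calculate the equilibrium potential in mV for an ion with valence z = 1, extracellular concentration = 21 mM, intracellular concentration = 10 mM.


E = (RT/(zF)) * ln(C_out/C_in)
T = 37 + 273.15 = 310.15 K
E = (8.314 * 310.15 / (1 * 96485)) * ln(21/10)
E = 19.83 mV


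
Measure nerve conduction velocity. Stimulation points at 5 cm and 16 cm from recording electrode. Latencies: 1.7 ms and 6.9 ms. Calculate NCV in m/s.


Distance = (16 - 5) / 100 = 0.11 m
dt = (6.9 - 1.7) / 1000 = 0.0052 s
NCV = dist / dt = 21.15 m/s


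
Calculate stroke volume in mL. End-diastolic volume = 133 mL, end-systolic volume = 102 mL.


SV = EDV - ESV
SV = 133 - 102
SV = 31 mL


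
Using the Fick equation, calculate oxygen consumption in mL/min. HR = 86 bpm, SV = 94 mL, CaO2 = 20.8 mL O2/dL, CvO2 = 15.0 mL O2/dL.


CO = HR*SV = 86*94/1000 = 8.084 L/min
a-v O2 diff = 20.8 - 15.0 = 5.8 mL/dL
VO2 = CO * (CaO2-CvO2) * 10 dL/L
VO2 = 8.084 * 5.8 * 10
VO2 = 468.9 mL/min


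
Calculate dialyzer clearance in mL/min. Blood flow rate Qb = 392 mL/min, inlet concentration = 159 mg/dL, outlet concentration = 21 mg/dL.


K = Qb * (Cb_in - Cb_out) / Cb_in
K = 392 * (159 - 21) / 159
K = 340.2 mL/min


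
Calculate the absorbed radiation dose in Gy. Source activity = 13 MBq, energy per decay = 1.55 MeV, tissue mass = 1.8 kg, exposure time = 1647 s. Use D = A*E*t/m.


A = 13 MBq = 1.3000e+07 Bq
E = 1.55 MeV = 2.4831e-13 J
D = A*E*t/m = 1.3000e+07*2.4831e-13*1647/1.8
D = 0.002954 Gy


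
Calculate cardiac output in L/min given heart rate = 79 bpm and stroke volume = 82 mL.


CO = HR * SV
CO = 79 * 82 / 1000
CO = 6.478 L/min


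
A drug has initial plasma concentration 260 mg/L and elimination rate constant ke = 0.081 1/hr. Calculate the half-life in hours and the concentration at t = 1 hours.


t_half = ln(2) / ke = 0.693147 / 0.081 = 8.557 hr
C(t) = C0 * exp(-ke*t) = 260 * exp(-0.081*1)
C(1) = 239.8 mg/L


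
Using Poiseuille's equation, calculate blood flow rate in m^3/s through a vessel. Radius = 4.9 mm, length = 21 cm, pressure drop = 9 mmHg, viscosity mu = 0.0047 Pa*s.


Q = pi*r^4*dP / (8*mu*L)
r = 0.0049 m, L = 0.21 m
dP = 9 mmHg = 1199.898 Pa
Q = 2.7521e-04 m^3/s


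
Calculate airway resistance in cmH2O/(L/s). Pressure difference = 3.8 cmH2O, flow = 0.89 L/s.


R = dP / flow
R = 3.8 / 0.89
R = 4.27 cmH2O/(L/s)


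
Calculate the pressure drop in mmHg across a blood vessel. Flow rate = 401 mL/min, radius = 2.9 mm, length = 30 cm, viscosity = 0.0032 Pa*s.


dP = 8*mu*L*Q / (pi*r^4)
Q = 401 mL/min = 6.68333e-06 m^3/s
dP = 231 Pa = 231 / 133.322 mmHg = 1.733 mmHg


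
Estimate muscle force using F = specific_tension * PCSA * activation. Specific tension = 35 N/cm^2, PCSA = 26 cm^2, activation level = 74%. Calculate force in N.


F = sigma * PCSA * activation
F = 35 * 26 * 0.74
F = 673.4 N


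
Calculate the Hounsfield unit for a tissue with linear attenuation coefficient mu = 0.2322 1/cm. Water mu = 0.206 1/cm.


HU = ((mu_tissue - mu_water) / mu_water) * 1000
HU = ((0.2322 - 0.206) / 0.206) * 1000
HU = 127.2


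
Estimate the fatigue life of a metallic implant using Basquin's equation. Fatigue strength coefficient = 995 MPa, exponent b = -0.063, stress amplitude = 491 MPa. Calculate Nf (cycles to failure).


sigma_a = sigma_f' * (2Nf)^b
2Nf = (sigma_a/sigma_f')^(1/b)
2Nf = (491/995)^(1/-0.063)
2Nf = 73945.901
Nf = 3.697e+04


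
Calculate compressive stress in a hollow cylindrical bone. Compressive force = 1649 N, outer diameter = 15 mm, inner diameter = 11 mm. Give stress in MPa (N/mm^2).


A = pi*(r_o^2 - r_i^2)
r_o = 7.5 mm, r_i = 5.5 mm
A = 81.6814 mm^2
sigma = F/A = 1649 / 81.6814
sigma = 20.19 MPa


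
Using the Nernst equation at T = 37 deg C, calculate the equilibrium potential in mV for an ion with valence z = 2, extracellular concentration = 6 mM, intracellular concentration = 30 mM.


E = (RT/(zF)) * ln(C_out/C_in)
T = 37 + 273.15 = 310.15 K
E = (8.314 * 310.15 / (2 * 96485)) * ln(6/30)
E = -21.51 mV


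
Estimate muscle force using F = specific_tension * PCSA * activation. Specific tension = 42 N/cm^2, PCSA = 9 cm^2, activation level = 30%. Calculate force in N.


F = sigma * PCSA * activation
F = 42 * 9 * 0.3
F = 113.4 N


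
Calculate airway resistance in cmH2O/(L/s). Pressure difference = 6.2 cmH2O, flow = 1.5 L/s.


R = dP / flow
R = 6.2 / 1.5
R = 4.133 cmH2O/(L/s)


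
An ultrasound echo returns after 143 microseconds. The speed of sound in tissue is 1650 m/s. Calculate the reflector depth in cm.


depth = c * t / 2
t = 143 us = 1.4300e-04 s
depth = 1650 * 1.4300e-04 / 2
depth = 0.117975 m = 11.7975 cm


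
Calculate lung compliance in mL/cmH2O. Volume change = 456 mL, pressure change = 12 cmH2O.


C = dV / dP
C = 456 / 12
C = 38 mL/cmH2O


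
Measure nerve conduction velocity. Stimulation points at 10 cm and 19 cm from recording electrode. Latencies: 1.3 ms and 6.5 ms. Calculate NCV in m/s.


Distance = (19 - 10) / 100 = 0.09 m
dt = (6.5 - 1.3) / 1000 = 0.0052 s
NCV = dist / dt = 17.31 m/s


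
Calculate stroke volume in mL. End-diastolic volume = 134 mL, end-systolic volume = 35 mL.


SV = EDV - ESV
SV = 134 - 35
SV = 99 mL


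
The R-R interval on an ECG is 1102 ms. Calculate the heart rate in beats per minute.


HR = 60 / RR_interval(s)
RR = 1102 ms = 1.102 s
HR = 60 / 1.102 = 54.45 bpm


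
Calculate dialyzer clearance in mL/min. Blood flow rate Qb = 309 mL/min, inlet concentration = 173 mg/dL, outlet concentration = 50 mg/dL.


K = Qb * (Cb_in - Cb_out) / Cb_in
K = 309 * (173 - 50) / 173
K = 219.7 mL/min


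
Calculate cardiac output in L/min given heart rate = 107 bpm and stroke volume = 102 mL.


CO = HR * SV
CO = 107 * 102 / 1000
CO = 10.91 L/min


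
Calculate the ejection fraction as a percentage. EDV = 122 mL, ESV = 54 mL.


SV = EDV - ESV = 122 - 54 = 68 mL
EF = SV/EDV * 100 = 68/122 * 100
EF = 55.74%


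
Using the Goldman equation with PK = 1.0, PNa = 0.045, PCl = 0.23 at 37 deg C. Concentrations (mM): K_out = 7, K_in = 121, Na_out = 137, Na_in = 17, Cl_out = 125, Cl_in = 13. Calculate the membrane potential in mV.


Vm = (RT/F)*ln((PK*Ko + PNa*Nao + PCl*Cli)/(PK*Ki + PNa*Nai + PCl*Clo))
Numer = 16.155, Denom = 150.515
Vm = -59.65 mV


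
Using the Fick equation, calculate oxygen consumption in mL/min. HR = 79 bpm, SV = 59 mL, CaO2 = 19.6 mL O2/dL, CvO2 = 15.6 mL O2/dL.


CO = HR*SV = 79*59/1000 = 4.661 L/min
a-v O2 diff = 19.6 - 15.6 = 4 mL/dL
VO2 = CO * (CaO2-CvO2) * 10 dL/L
VO2 = 4.661 * 4 * 10
VO2 = 186.4 mL/min


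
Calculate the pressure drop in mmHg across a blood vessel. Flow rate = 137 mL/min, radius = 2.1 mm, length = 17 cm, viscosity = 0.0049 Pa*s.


dP = 8*mu*L*Q / (pi*r^4)
Q = 137 mL/min = 2.28333e-06 m^3/s
dP = 249.044 Pa = 249.044 / 133.322 mmHg = 1.868 mmHg


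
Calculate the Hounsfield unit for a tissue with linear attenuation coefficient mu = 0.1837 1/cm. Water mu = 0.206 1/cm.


HU = ((mu_tissue - mu_water) / mu_water) * 1000
HU = ((0.1837 - 0.206) / 0.206) * 1000
HU = -108.3


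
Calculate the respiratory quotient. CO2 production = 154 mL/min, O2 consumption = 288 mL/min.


RQ = VCO2 / VO2
RQ = 154 / 288
RQ = 0.5347


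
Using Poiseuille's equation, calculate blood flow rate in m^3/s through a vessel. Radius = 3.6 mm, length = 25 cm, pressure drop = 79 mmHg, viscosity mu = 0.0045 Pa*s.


Q = pi*r^4*dP / (8*mu*L)
r = 0.0036 m, L = 0.25 m
dP = 79 mmHg = 10532.438 Pa
Q = 6.1751e-04 m^3/s


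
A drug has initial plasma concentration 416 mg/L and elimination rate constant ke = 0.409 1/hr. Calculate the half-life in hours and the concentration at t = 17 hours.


t_half = ln(2) / ke = 0.693147 / 0.409 = 1.695 hr
C(t) = C0 * exp(-ke*t) = 416 * exp(-0.409*17)
C(17) = 0.3976 mg/L


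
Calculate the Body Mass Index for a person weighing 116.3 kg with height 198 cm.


BMI = weight / height^2
height = 198 cm = 1.98 m
BMI = 116.3 / 1.98^2
BMI = 29.67 kg/m^2


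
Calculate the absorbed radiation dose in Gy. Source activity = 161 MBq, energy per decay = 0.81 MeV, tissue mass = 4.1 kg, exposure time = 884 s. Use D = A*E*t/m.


A = 161 MBq = 1.6100e+08 Bq
E = 0.81 MeV = 1.29762e-13 J
D = A*E*t/m = 1.6100e+08*1.29762e-13*884/4.1
D = 0.004504 Gy


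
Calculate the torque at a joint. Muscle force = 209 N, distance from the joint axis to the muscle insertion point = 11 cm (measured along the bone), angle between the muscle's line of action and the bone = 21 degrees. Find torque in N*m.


Torque = F * d * sin(theta)   (moment arm = d*sin(theta))
d = 11 cm = 0.11 m
Torque = 209 * 0.11 * sin(21)
Torque = 8.239 N*m


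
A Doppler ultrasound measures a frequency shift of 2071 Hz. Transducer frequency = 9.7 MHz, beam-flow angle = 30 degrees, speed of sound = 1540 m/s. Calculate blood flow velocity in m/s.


v = fd * c / (2 * f0 * cos(theta))
v = 2071 * 1540 / (2 * 9.7000e+06 * cos(30))
v = 0.1898 m/s


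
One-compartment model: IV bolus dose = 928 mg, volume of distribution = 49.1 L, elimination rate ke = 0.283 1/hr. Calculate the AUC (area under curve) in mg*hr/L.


C0 = Dose/Vd = 928/49.1 = 18.9002 mg/L
AUC = C0/ke = 18.9002/0.283
AUC = 66.79 mg*hr/L


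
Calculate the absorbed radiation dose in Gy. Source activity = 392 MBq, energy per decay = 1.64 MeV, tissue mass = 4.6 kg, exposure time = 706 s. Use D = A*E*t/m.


A = 392 MBq = 3.9200e+08 Bq
E = 1.64 MeV = 2.62728e-13 J
D = A*E*t/m = 3.9200e+08*2.62728e-13*706/4.6
D = 0.01581 Gy


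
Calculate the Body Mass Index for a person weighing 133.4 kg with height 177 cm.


BMI = weight / height^2
height = 177 cm = 1.77 m
BMI = 133.4 / 1.77^2
BMI = 42.58 kg/m^2


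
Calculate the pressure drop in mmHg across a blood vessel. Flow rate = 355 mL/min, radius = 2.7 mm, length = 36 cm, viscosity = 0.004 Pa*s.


dP = 8*mu*L*Q / (pi*r^4)
Q = 355 mL/min = 5.91667e-06 m^3/s
dP = 408.249 Pa = 408.249 / 133.322 mmHg = 3.062 mmHg


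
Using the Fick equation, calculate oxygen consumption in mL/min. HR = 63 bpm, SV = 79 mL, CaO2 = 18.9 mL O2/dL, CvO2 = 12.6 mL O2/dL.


CO = HR*SV = 63*79/1000 = 4.977 L/min
a-v O2 diff = 18.9 - 12.6 = 6.3 mL/dL
VO2 = CO * (CaO2-CvO2) * 10 dL/L
VO2 = 4.977 * 6.3 * 10
VO2 = 313.6 mL/min


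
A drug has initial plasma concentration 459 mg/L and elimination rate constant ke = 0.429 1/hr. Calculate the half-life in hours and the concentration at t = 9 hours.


t_half = ln(2) / ke = 0.693147 / 0.429 = 1.616 hr
C(t) = C0 * exp(-ke*t) = 459 * exp(-0.429*9)
C(9) = 9.661 mg/L


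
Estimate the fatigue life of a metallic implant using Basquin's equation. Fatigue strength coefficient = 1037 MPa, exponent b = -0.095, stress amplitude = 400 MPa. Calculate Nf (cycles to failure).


sigma_a = sigma_f' * (2Nf)^b
2Nf = (sigma_a/sigma_f')^(1/b)
2Nf = (400/1037)^(1/-0.095)
2Nf = 22643.021
Nf = 1.132e+04


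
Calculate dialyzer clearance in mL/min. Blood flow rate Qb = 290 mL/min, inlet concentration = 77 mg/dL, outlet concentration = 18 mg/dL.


K = Qb * (Cb_in - Cb_out) / Cb_in
K = 290 * (77 - 18) / 77
K = 222.2 mL/min


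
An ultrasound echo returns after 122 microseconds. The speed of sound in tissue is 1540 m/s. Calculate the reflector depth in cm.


depth = c * t / 2
t = 122 us = 1.2200e-04 s
depth = 1540 * 1.2200e-04 / 2
depth = 0.09394 m = 9.394 cm


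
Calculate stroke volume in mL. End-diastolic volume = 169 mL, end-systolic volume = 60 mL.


SV = EDV - ESV
SV = 169 - 60
SV = 109 mL


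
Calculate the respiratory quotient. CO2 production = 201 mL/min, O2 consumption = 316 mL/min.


RQ = VCO2 / VO2
RQ = 201 / 316
RQ = 0.6361


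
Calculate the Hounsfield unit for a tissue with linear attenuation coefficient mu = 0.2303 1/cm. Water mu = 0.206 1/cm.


HU = ((mu_tissue - mu_water) / mu_water) * 1000
HU = ((0.2303 - 0.206) / 0.206) * 1000
HU = 118


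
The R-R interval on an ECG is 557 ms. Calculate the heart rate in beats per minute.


HR = 60 / RR_interval(s)
RR = 557 ms = 0.557 s
HR = 60 / 0.557 = 107.7 bpm


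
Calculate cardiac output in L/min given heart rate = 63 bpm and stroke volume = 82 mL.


CO = HR * SV
CO = 63 * 82 / 1000
CO = 5.166 L/min


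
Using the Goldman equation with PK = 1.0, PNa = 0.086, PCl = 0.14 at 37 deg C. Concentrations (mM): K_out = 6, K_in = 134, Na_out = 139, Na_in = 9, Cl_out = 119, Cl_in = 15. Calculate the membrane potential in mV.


Vm = (RT/F)*ln((PK*Ko + PNa*Nao + PCl*Cli)/(PK*Ki + PNa*Nai + PCl*Clo))
Numer = 20.054, Denom = 151.434
Vm = -54.03 mV


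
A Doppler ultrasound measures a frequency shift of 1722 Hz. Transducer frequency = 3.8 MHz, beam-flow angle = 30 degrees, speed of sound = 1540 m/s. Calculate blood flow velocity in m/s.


v = fd * c / (2 * f0 * cos(theta))
v = 1722 * 1540 / (2 * 3.8000e+06 * cos(30))
v = 0.4029 m/s


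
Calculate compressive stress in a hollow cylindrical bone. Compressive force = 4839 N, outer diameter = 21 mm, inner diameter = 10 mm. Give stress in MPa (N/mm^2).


A = pi*(r_o^2 - r_i^2)
r_o = 10.5 mm, r_i = 5 mm
A = 267.821 mm^2
sigma = F/A = 4839 / 267.821
sigma = 18.07 MPa


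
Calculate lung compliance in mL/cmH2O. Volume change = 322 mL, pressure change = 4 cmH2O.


C = dV / dP
C = 322 / 4
C = 80.5 mL/cmH2O


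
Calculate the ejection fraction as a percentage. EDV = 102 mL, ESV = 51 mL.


SV = EDV - ESV = 102 - 51 = 51 mL
EF = SV/EDV * 100 = 51/102 * 100
EF = 50%


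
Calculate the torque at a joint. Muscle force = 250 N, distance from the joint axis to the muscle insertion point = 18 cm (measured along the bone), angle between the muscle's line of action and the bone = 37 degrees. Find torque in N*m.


Torque = F * d * sin(theta)   (moment arm = d*sin(theta))
d = 18 cm = 0.18 m
Torque = 250 * 0.18 * sin(37)
Torque = 27.08 N*m


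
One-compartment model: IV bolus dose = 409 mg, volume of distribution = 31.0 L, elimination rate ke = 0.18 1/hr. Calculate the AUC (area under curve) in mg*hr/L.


C0 = Dose/Vd = 409/31.0 = 13.1935 mg/L
AUC = C0/ke = 13.1935/0.18
AUC = 73.3 mg*hr/L


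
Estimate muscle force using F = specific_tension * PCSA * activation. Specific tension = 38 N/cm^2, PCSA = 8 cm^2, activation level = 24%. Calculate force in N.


F = sigma * PCSA * activation
F = 38 * 8 * 0.24
F = 72.96 N


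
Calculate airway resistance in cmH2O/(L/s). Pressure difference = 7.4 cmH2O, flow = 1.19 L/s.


R = dP / flow
R = 7.4 / 1.19
R = 6.218 cmH2O/(L/s)


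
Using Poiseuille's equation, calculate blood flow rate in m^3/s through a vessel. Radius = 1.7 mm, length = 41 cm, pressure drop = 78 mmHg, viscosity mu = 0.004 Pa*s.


Q = pi*r^4*dP / (8*mu*L)
r = 0.0017 m, L = 0.41 m
dP = 78 mmHg = 10399.116 Pa
Q = 2.0797e-05 m^3/s


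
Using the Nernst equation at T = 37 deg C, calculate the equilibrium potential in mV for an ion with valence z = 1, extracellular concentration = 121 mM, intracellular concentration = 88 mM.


E = (RT/(zF)) * ln(C_out/C_in)
T = 37 + 273.15 = 310.15 K
E = (8.314 * 310.15 / (1 * 96485)) * ln(121/88)
E = 8.511 mV


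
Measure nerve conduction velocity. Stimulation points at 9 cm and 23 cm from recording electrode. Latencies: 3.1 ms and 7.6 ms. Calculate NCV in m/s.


Distance = (23 - 9) / 100 = 0.14 m
dt = (7.6 - 3.1) / 1000 = 0.0045 s
NCV = dist / dt = 31.11 m/s


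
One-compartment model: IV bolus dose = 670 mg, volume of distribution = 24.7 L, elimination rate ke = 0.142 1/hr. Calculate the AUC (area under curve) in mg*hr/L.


C0 = Dose/Vd = 670/24.7 = 27.1255 mg/L
AUC = C0/ke = 27.1255/0.142
AUC = 191 mg*hr/L


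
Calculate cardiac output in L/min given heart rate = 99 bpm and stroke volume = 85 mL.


CO = HR * SV
CO = 99 * 85 / 1000
CO = 8.415 L/min


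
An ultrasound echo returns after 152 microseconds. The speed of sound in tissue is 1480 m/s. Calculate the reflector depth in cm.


depth = c * t / 2
t = 152 us = 1.5200e-04 s
depth = 1480 * 1.5200e-04 / 2
depth = 0.11248 m = 11.248 cm


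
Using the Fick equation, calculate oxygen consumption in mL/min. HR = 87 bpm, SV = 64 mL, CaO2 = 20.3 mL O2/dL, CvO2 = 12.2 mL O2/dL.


CO = HR*SV = 87*64/1000 = 5.568 L/min
a-v O2 diff = 20.3 - 12.2 = 8.1 mL/dL
VO2 = CO * (CaO2-CvO2) * 10 dL/L
VO2 = 5.568 * 8.1 * 10
VO2 = 451 mL/min


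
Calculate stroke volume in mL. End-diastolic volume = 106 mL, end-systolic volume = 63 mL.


SV = EDV - ESV
SV = 106 - 63
SV = 43 mL


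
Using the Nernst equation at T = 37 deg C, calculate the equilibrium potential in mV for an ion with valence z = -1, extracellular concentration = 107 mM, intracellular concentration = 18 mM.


E = (RT/(zF)) * ln(C_out/C_in)
T = 37 + 273.15 = 310.15 K
E = (8.314 * 310.15 / (-1 * 96485)) * ln(107/18)
E = -47.64 mV


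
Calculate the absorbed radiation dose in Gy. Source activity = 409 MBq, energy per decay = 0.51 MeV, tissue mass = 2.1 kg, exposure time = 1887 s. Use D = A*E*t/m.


A = 409 MBq = 4.0900e+08 Bq
E = 0.51 MeV = 8.1702e-14 J
D = A*E*t/m = 4.0900e+08*8.1702e-14*1887/2.1
D = 0.03003 Gy


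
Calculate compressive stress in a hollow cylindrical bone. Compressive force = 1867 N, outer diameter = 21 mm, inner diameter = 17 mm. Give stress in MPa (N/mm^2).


A = pi*(r_o^2 - r_i^2)
r_o = 10.5 mm, r_i = 8.5 mm
A = 119.381 mm^2
sigma = F/A = 1867 / 119.381
sigma = 15.64 MPa


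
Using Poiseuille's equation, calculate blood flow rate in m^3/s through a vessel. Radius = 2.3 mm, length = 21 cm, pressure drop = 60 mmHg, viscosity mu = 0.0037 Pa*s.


Q = pi*r^4*dP / (8*mu*L)
r = 0.0023 m, L = 0.21 m
dP = 60 mmHg = 7999.32 Pa
Q = 1.1314e-04 m^3/s


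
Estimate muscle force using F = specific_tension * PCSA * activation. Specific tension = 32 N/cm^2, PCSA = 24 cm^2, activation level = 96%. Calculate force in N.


F = sigma * PCSA * activation
F = 32 * 24 * 0.96
F = 737.3 N


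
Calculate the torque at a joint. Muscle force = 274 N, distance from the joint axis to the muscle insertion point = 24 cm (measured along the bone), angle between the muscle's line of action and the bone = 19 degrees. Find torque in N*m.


Torque = F * d * sin(theta)   (moment arm = d*sin(theta))
d = 24 cm = 0.24 m
Torque = 274 * 0.24 * sin(19)
Torque = 21.41 N*m


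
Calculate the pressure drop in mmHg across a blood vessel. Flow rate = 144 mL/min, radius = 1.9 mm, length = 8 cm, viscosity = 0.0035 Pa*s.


dP = 8*mu*L*Q / (pi*r^4)
Q = 144 mL/min = 2.4e-06 m^3/s
dP = 131.309 Pa = 131.309 / 133.322 mmHg = 0.9849 mmHg


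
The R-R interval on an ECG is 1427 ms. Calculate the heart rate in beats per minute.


HR = 60 / RR_interval(s)
RR = 1427 ms = 1.427 s
HR = 60 / 1.427 = 42.05 bpm


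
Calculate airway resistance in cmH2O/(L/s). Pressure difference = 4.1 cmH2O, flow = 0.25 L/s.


R = dP / flow
R = 4.1 / 0.25
R = 16.4 cmH2O/(L/s)


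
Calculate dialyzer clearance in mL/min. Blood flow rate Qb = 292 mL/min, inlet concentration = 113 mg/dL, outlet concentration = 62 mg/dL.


K = Qb * (Cb_in - Cb_out) / Cb_in
K = 292 * (113 - 62) / 113
K = 131.8 mL/min


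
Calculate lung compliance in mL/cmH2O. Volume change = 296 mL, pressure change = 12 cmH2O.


C = dV / dP
C = 296 / 12
C = 24.67 mL/cmH2O


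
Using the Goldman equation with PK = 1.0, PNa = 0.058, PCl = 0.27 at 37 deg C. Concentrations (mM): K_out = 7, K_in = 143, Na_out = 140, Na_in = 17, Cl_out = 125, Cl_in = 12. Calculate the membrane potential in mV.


Vm = (RT/F)*ln((PK*Ko + PNa*Nao + PCl*Cli)/(PK*Ki + PNa*Nai + PCl*Clo))
Numer = 18.36, Denom = 177.736
Vm = -60.67 mV


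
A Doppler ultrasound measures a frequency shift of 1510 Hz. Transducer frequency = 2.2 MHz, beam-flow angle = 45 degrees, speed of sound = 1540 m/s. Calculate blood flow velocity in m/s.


v = fd * c / (2 * f0 * cos(theta))
v = 1510 * 1540 / (2 * 2.2000e+06 * cos(45))
v = 0.7474 m/s


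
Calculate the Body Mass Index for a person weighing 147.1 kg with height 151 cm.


BMI = weight / height^2
height = 151 cm = 1.51 m
BMI = 147.1 / 1.51^2
BMI = 64.51 kg/m^2


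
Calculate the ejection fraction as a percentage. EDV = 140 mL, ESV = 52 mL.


SV = EDV - ESV = 140 - 52 = 88 mL
EF = SV/EDV * 100 = 88/140 * 100
EF = 62.86%


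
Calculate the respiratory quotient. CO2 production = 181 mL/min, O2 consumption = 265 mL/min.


RQ = VCO2 / VO2
RQ = 181 / 265
RQ = 0.683


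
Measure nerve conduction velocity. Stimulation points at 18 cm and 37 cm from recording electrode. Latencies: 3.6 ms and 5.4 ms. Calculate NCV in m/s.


Distance = (37 - 18) / 100 = 0.19 m
dt = (5.4 - 3.6) / 1000 = 0.0018 s
NCV = dist / dt = 105.6 m/s


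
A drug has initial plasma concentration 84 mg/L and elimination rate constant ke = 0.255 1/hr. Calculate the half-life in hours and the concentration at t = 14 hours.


t_half = ln(2) / ke = 0.693147 / 0.255 = 2.718 hr
C(t) = C0 * exp(-ke*t) = 84 * exp(-0.255*14)
C(14) = 2.365 mg/L


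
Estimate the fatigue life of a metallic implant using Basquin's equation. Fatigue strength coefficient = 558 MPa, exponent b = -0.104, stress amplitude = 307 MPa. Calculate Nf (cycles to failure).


sigma_a = sigma_f' * (2Nf)^b
2Nf = (sigma_a/sigma_f')^(1/b)
2Nf = (307/558)^(1/-0.104)
2Nf = 312.71747
Nf = 156.4


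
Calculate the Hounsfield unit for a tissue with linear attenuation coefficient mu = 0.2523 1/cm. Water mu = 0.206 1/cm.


HU = ((mu_tissue - mu_water) / mu_water) * 1000
HU = ((0.2523 - 0.206) / 0.206) * 1000
HU = 224.8


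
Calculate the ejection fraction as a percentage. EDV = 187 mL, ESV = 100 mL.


SV = EDV - ESV = 187 - 100 = 87 mL
EF = SV/EDV * 100 = 87/187 * 100
EF = 46.52%


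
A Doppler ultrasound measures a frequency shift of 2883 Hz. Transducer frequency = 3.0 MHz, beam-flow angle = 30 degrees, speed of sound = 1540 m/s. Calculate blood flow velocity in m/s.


v = fd * c / (2 * f0 * cos(theta))
v = 2883 * 1540 / (2 * 3.0000e+06 * cos(30))
v = 0.8544 m/s


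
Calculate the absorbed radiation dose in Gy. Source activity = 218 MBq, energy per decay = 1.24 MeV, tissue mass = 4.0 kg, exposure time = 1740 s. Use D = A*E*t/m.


A = 218 MBq = 2.1800e+08 Bq
E = 1.24 MeV = 1.98648e-13 J
D = A*E*t/m = 2.1800e+08*1.98648e-13*1740/4.0
D = 0.01884 Gy


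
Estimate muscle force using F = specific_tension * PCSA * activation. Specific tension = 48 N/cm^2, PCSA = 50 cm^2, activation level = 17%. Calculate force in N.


F = sigma * PCSA * activation
F = 48 * 50 * 0.17
F = 408 N


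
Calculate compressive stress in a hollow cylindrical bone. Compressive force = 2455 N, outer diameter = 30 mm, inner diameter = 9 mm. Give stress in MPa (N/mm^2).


A = pi*(r_o^2 - r_i^2)
r_o = 15 mm, r_i = 4.5 mm
A = 643.241 mm^2
sigma = F/A = 2455 / 643.241
sigma = 3.817 MPa


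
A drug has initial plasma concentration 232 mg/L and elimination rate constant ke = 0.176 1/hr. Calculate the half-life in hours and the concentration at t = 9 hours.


t_half = ln(2) / ke = 0.693147 / 0.176 = 3.938 hr
C(t) = C0 * exp(-ke*t) = 232 * exp(-0.176*9)
C(9) = 47.6 mg/L


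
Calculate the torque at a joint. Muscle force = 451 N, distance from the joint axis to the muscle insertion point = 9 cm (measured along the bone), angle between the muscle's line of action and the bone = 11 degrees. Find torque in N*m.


Torque = F * d * sin(theta)   (moment arm = d*sin(theta))
d = 9 cm = 0.09 m
Torque = 451 * 0.09 * sin(11)
Torque = 7.745 N*m


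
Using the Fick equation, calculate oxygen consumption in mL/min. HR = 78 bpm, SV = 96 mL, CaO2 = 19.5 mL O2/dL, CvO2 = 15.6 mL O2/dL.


CO = HR*SV = 78*96/1000 = 7.488 L/min
a-v O2 diff = 19.5 - 15.6 = 3.9 mL/dL
VO2 = CO * (CaO2-CvO2) * 10 dL/L
VO2 = 7.488 * 3.9 * 10
VO2 = 292 mL/min


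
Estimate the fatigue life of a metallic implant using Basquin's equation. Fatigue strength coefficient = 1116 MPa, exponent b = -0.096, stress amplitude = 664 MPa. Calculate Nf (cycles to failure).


sigma_a = sigma_f' * (2Nf)^b
2Nf = (sigma_a/sigma_f')^(1/b)
2Nf = (664/1116)^(1/-0.096)
2Nf = 223.31499
Nf = 111.7


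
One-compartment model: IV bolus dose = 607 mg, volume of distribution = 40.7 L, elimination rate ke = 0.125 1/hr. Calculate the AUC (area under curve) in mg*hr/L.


C0 = Dose/Vd = 607/40.7 = 14.914 mg/L
AUC = C0/ke = 14.914/0.125
AUC = 119.3 mg*hr/L


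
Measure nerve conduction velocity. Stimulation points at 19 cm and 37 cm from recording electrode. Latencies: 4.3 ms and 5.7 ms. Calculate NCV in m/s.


Distance = (37 - 19) / 100 = 0.18 m
dt = (5.7 - 4.3) / 1000 = 0.0014 s
NCV = dist / dt = 128.6 m/s


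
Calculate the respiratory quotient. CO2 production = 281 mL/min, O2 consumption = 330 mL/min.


RQ = VCO2 / VO2
RQ = 281 / 330
RQ = 0.8515


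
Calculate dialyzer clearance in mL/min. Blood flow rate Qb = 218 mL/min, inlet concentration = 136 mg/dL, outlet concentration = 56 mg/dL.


K = Qb * (Cb_in - Cb_out) / Cb_in
K = 218 * (136 - 56) / 136
K = 128.2 mL/min


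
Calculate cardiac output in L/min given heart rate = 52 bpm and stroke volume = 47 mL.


CO = HR * SV
CO = 52 * 47 / 1000
CO = 2.444 L/min


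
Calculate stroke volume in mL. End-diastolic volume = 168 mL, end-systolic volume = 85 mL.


SV = EDV - ESV
SV = 168 - 85
SV = 83 mL


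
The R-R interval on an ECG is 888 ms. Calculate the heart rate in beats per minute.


HR = 60 / RR_interval(s)
RR = 888 ms = 0.888 s
HR = 60 / 0.888 = 67.57 bpm


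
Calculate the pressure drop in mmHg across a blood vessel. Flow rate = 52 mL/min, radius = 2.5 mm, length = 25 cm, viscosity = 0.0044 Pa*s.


dP = 8*mu*L*Q / (pi*r^4)
Q = 52 mL/min = 8.66667e-07 m^3/s
dP = 62.1477 Pa = 62.1477 / 133.322 mmHg = 0.4661 mmHg


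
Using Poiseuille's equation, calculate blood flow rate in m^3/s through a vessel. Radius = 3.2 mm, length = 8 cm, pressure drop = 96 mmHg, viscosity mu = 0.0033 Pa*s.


Q = pi*r^4*dP / (8*mu*L)
r = 0.0032 m, L = 0.08 m
dP = 96 mmHg = 12798.912 Pa
Q = 0.001996 m^3/s


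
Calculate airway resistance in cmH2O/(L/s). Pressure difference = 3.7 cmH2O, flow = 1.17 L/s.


R = dP / flow
R = 3.7 / 1.17
R = 3.162 cmH2O/(L/s)


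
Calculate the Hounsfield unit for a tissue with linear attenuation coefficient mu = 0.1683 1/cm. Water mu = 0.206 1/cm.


HU = ((mu_tissue - mu_water) / mu_water) * 1000
HU = ((0.1683 - 0.206) / 0.206) * 1000
HU = -183


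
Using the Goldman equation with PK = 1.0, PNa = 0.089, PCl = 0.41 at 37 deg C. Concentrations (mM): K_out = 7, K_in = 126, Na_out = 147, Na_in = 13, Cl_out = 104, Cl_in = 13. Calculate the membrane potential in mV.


Vm = (RT/F)*ln((PK*Ko + PNa*Nao + PCl*Cli)/(PK*Ki + PNa*Nai + PCl*Clo))
Numer = 25.413, Denom = 169.797
Vm = -50.76 mV


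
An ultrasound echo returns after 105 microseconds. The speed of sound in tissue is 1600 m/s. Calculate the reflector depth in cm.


depth = c * t / 2
t = 105 us = 1.0500e-04 s
depth = 1600 * 1.0500e-04 / 2
depth = 0.084 m = 8.4 cm


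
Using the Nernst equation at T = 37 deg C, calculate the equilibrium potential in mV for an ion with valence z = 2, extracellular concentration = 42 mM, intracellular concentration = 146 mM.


E = (RT/(zF)) * ln(C_out/C_in)
T = 37 + 273.15 = 310.15 K
E = (8.314 * 310.15 / (2 * 96485)) * ln(42/146)
E = -16.65 mV


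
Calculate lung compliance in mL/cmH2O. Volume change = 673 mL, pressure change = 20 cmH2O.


C = dV / dP
C = 673 / 20
C = 33.65 mL/cmH2O


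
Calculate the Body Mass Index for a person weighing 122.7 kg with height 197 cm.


BMI = weight / height^2
height = 197 cm = 1.97 m
BMI = 122.7 / 1.97^2
BMI = 31.62 kg/m^2


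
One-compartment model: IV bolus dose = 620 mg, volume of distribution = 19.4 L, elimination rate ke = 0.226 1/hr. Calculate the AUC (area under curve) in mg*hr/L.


C0 = Dose/Vd = 620/19.4 = 31.9588 mg/L
AUC = C0/ke = 31.9588/0.226
AUC = 141.4 mg*hr/L


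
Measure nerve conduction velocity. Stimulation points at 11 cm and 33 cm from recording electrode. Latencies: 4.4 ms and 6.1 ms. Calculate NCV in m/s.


Distance = (33 - 11) / 100 = 0.22 m
dt = (6.1 - 4.4) / 1000 = 0.0017 s
NCV = dist / dt = 129.4 m/s


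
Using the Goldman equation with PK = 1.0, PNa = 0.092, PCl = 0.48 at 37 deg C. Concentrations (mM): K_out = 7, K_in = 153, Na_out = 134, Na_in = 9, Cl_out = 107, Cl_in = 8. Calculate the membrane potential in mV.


Vm = (RT/F)*ln((PK*Ko + PNa*Nao + PCl*Cli)/(PK*Ki + PNa*Nai + PCl*Clo))
Numer = 23.168, Denom = 205.188
Vm = -58.29 mV


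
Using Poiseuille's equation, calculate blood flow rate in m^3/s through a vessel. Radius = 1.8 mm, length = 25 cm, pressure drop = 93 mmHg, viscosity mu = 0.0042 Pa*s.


Q = pi*r^4*dP / (8*mu*L)
r = 0.0018 m, L = 0.25 m
dP = 93 mmHg = 12398.946 Pa
Q = 4.8679e-05 m^3/s


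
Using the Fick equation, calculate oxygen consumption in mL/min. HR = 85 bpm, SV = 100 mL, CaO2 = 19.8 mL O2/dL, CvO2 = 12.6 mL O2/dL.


CO = HR*SV = 85*100/1000 = 8.5 L/min
a-v O2 diff = 19.8 - 12.6 = 7.2 mL/dL
VO2 = CO * (CaO2-CvO2) * 10 dL/L
VO2 = 8.5 * 7.2 * 10
VO2 = 612 mL/min


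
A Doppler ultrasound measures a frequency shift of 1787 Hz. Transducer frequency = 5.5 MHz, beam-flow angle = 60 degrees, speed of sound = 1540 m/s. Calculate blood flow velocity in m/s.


v = fd * c / (2 * f0 * cos(theta))
v = 1787 * 1540 / (2 * 5.5000e+06 * cos(60))
v = 0.5004 m/s


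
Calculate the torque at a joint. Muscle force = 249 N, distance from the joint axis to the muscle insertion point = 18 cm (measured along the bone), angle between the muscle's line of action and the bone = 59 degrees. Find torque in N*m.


Torque = F * d * sin(theta)   (moment arm = d*sin(theta))
d = 18 cm = 0.18 m
Torque = 249 * 0.18 * sin(59)
Torque = 38.42 N*m


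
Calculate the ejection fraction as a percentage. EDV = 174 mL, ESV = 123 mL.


SV = EDV - ESV = 174 - 123 = 51 mL
EF = SV/EDV * 100 = 51/174 * 100
EF = 29.31%


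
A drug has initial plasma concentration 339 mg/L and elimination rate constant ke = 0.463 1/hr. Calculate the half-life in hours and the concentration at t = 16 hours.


t_half = ln(2) / ke = 0.693147 / 0.463 = 1.497 hr
C(t) = C0 * exp(-ke*t) = 339 * exp(-0.463*16)
C(16) = 0.2056 mg/L


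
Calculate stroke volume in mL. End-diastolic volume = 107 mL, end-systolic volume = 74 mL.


SV = EDV - ESV
SV = 107 - 74
SV = 33 mL


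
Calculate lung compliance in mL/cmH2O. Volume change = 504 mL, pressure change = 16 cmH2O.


C = dV / dP
C = 504 / 16
C = 31.5 mL/cmH2O


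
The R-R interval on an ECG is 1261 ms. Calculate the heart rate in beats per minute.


HR = 60 / RR_interval(s)
RR = 1261 ms = 1.261 s
HR = 60 / 1.261 = 47.58 bpm


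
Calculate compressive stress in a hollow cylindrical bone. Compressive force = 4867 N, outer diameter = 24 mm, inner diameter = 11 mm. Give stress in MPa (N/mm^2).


A = pi*(r_o^2 - r_i^2)
r_o = 12 mm, r_i = 5.5 mm
A = 357.356 mm^2
sigma = F/A = 4867 / 357.356
sigma = 13.62 MPa
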